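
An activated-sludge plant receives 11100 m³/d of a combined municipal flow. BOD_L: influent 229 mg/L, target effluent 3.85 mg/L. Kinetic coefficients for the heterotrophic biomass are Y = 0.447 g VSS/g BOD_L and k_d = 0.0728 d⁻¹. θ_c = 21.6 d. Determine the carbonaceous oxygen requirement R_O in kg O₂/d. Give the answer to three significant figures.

R_O ≈ 1880 kg O₂/d

The observed yield is Y_obs = Y/(1 + k_d·θ_c) = 0.447 / (1 + 0.0728 × 21.6) = 0.447 / 2.572 = 0.1738 g VSS per g BOD_L removed.
ΔS = 229 − 3.85 = 225.2 mg/L, so the substrate removal rate is 11100 × 225.2/1000 = 2499 kg BOD_L/d.
P_X = Y_obs·Q·(S₀ − S) = 0.1738 × 2499 = 434.3 kg VSS/d.
R_O = Q·(S₀ − S) − 1.42·P_X = 2499 − 1.42 × 434.3 = 1883 kg O₂/d.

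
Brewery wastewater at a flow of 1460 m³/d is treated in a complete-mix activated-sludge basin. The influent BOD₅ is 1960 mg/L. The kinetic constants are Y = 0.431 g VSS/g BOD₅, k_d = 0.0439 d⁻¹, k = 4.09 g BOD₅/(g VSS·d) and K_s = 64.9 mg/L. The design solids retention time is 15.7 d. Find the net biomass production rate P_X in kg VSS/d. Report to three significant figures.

Effluent substrate depends only on kinetics and SRT: S = K_s(1 + k_d θ_c) / [θ_c(Yk − k_d) − 1] = 64.9 × (1 + 0.0439 × 15.7) / [15.7 × (0.431 × 4.09 − 0.0439) − 1] = 109.6 / 25.99 = 4.219 mg/L.
Y_obs = Y / (1 + k_d θ_c) = 0.431 / (1 + 0.0439 × 15.7) = 0.431 / 1.689 = 0.2551.
Mass of BOD₅ removed per day: Q(S₀ − S) = 1460 × 1956 g/m³ = 2855 kg/d.
Biomass produced: P_X = Y_obs·Q·ΔS = 0.2551 × 2855 ≈ 728.6 kg VSS/d.

P_X ≈ 729 kg VSS/d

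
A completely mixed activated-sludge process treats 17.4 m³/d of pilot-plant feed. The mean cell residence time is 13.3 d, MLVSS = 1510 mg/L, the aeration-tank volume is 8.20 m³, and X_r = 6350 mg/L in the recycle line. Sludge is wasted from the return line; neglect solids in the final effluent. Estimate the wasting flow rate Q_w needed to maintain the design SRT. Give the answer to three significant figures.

Wasting from the return line (neglecting effluent solids): Q_w = V·X / (θ_c·X_r) = 8.200 × 1510 / (13.3 × 6350) = 0.1466 m³/d.

Q_w ≈ 0.147 m³/d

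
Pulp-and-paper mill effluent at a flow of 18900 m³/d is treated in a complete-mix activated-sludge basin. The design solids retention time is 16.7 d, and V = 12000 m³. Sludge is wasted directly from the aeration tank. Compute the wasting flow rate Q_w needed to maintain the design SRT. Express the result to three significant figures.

Wasting from the aeration tank: Q_w = V / θ_c = 12000 / 16.7 = 718.6 m³/d.

Q_w ≈ 719 m³/d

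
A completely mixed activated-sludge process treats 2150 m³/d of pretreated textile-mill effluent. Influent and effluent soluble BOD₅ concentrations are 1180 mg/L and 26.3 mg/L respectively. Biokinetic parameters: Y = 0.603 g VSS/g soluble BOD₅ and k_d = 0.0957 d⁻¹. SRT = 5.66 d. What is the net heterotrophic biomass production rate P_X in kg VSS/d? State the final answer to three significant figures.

P_X ≈ 970 kg VSS/d

Correct the yield for decay: Y_obs = Y/(1 + k_d θ_c) = 0.603 / (1 + 0.0957 × 5.66) = 0.603 / 1.542 = 0.3911.
Q·(S₀ − S) = 2150 × (1180 − 26.3) × 10⁻³ = 2480 kg/d removed.
P_X = Y_obs · Q(S₀ − S) = 0.3911 × 2480 = 970.2 kg VSS/d.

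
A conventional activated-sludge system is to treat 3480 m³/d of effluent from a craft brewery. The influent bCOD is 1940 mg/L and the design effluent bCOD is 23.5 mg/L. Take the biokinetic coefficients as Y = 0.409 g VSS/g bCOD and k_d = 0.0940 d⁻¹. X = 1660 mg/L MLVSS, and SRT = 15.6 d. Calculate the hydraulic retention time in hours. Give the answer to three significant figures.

From the SRT design equation V = Y Q (S₀−S) θ_c / [X (1 + k_d θ_c)] = 0.409 × 3480 × (1940 − 23.5) × 15.6 / [1660 × (1 + 0.0940 × 15.6)] = 4.26×10^7 / 4094 = 10394 m³.
HRT = V/Q = 10394 m³ / 3480 m³·d⁻¹ = 2.987 d × 24 = 71.68 h.

τ ≈ 71.7 h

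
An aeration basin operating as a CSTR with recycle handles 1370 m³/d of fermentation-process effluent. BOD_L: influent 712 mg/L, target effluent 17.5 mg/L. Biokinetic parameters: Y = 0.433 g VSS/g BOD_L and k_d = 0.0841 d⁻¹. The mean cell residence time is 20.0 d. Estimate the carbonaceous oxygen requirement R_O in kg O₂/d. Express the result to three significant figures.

The observed yield is Y_obs = Y/(1 + k_d·θ_c) = 0.433 / (1 + 0.0841 × 20.0) = 0.433 / 2.682 = 0.1614 g VSS per g BOD_L removed.
ΔS = 712 − 17.5 = 694.5 mg/L, so the substrate removal rate is 1370 × 694.5/1000 = 951.5 kg BOD_L/d.
Biomass synthesised: P_X = Y_obs × 951.5 = 153.6 kg VSS/d.
R_O = Q·ΔS − 1.42 P_X = 951.5 − 218.1 = 733.3 kg O₂/d.

R_O ≈ 733 kg O₂/d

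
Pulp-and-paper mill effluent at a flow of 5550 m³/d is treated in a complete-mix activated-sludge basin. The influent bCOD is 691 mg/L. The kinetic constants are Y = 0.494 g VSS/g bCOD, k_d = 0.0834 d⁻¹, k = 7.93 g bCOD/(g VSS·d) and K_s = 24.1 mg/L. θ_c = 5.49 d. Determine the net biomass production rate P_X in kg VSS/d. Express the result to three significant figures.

Effluent substrate depends only on kinetics and SRT: S = K_s(1 + k_d θ_c) / [θ_c(Yk − k_d) − 1] = 24.1 × (1 + 0.0834 × 5.49) / [5.49 × (0.494 × 7.93 − 0.0834) − 1] = 35.13 / 20.05 = 1.752 mg/L.
Correct the yield for decay: Y_obs = Y/(1 + k_d θ_c) = 0.494 / (1 + 0.0834 × 5.49) = 0.494 / 1.458 = 0.3389.
ΔS = 691 − 1.75 = 689.2 mg/L, so the substrate removal rate is 5550 × 689.2/1000 = 3825 kg bCOD/d.
Biomass produced: P_X = Y_obs·Q·ΔS = 0.3389 × 3825 ≈ 1296 kg VSS/d.

P_X ≈ 1300 kg VSS/d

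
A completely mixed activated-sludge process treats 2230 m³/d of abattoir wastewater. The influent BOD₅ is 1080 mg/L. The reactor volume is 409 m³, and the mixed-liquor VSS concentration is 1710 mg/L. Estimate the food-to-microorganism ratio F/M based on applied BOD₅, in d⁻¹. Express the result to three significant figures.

F/M = applied load / biomass = Q·S₀/(V·X) = 2230 × 1080 / (409.0 × 1710) = 3.444 d⁻¹.

F/M ≈ 3.44 d⁻¹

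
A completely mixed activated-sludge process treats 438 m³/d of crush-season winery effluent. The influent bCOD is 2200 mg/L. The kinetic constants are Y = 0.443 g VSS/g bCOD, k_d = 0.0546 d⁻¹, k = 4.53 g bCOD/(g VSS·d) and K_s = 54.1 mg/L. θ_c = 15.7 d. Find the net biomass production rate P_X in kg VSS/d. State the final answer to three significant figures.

Effluent substrate depends only on kinetics and SRT: S = K_s(1 + k_d θ_c) / [θ_c(Yk − k_d) − 1] = 54.1 × (1 + 0.0546 × 15.7) / [15.7 × (0.443 × 4.53 − 0.0546) − 1] = 100.5 / 29.65 = 3.389 mg/L.
The observed yield is Y_obs = Y/(1 + k_d·θ_c) = 0.443 / (1 + 0.0546 × 15.7) = 0.443 / 1.857 = 0.2385 g VSS per g bCOD removed.
Substrate removed = Q·(S₀ − S) = 438 m³/d × (2200 − 3.39) g/m³ = 9.62×10^5 g/d = 962.1 kg/d.
P_X = Y_obs · Q(S₀ − S) = 0.2385 × 962.1 = 229.5 kg VSS/d.

P_X ≈ 229 kg VSS/d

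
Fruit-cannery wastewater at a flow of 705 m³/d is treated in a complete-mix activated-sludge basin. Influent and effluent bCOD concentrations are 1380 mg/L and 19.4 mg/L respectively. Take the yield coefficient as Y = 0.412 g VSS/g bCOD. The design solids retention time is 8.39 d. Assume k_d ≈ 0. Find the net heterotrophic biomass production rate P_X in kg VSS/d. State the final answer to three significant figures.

P_X ≈ 395 kg VSS/d

Since k_d ≈ 0, Y_obs = Y = 0.412 g VSS/g bCOD.
Q·(S₀ − S) = 705 × (1380 − 19.4) × 10⁻³ = 959.2 kg/d removed.
P_X = Y_obs · Q(S₀ − S) = 0.4120 × 959.2 = 395.2 kg VSS/d.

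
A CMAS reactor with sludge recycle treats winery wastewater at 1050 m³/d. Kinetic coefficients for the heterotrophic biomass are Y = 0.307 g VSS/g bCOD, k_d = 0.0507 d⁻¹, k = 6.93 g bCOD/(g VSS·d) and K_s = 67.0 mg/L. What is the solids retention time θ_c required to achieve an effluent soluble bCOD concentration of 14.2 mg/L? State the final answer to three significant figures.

Specific growth rate at S = 14.2 mg/L: μ = YkS/(K_s+S) = 0.307·6.93·14.2/(67.0+14.2) = 0.3721 d⁻¹.
Then 1/θ_c = μ − k_d = 0.3721 − 0.0507 = 0.3214 d⁻¹, giving θ_c = 3.112 d.

θ_c ≈ 3.11 d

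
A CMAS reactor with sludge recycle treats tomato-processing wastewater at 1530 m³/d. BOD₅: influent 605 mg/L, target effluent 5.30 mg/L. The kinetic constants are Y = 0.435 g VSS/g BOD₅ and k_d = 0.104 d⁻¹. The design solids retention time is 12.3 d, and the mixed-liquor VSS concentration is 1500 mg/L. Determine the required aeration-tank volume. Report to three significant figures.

V ≈ 1440 m³

Steady-state biomass mass balance: V·X·(1 + k_d·θ_c) = Y·Q·(S₀ − S)·θ_c, so V = 0.435 × 1530 × (605 − 5.30) × 12.3 / [1500 × (1 + 0.104 × 12.3)] = 4.91×10^6 / 3419 = 1436 m³.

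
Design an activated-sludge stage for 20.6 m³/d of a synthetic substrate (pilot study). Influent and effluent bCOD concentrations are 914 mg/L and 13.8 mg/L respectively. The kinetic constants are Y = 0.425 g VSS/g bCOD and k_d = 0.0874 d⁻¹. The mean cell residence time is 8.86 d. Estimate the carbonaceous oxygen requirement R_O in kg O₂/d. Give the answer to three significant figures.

Observed yield with endogenous decay: Y_obs = Y / (1 + k_d·θ_c) = 0.425 / (1 + 0.0874 × 8.86) = 0.425 / 1.774 = 0.2395 g VSS/g bCOD.
Q·(S₀ − S) = 20.6 × (914 − 13.8) × 10⁻³ = 18.54 kg/d removed.
P_X = Y_obs·Q·(S₀ − S) = 0.2395 × 18.54 = 4.442 kg VSS/d.
Carbonaceous O₂ demand = substrate oxidised − cell-mass equivalent = 18.54 − 1.42 × 4.442 = 12.24 kg O₂/d.

R_O ≈ 12.2 kg O₂/d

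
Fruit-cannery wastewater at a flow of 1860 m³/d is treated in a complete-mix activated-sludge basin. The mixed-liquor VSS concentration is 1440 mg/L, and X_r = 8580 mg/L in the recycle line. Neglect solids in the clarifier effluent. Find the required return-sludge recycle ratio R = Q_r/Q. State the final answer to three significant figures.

Mass balance around the secondary clarifier (neglecting effluent solids): R = X / (X_r − X) = 1440 / (8580 − 1440) = 0.2017.

R ≈ 0.202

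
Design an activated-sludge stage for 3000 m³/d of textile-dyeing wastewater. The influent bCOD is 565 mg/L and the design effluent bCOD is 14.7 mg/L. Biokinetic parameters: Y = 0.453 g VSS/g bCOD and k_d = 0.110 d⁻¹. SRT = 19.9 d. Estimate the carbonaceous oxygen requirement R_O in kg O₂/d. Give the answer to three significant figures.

The observed yield is Y_obs = Y/(1 + k_d·θ_c) = 0.453 / (1 + 0.110 × 19.9) = 0.453 / 3.189 = 0.1421 g VSS per g bCOD removed.
Q·(S₀ − S) = 3000 × (565 − 14.7) × 10⁻³ = 1651 kg/d removed.
Biomass synthesised: P_X = Y_obs × 1651 = 234.5 kg VSS/d.
R_O = Q·ΔS − 1.42 P_X = 1651 − 333.0 = 1318 kg O₂/d.

R_O ≈ 1320 kg O₂/d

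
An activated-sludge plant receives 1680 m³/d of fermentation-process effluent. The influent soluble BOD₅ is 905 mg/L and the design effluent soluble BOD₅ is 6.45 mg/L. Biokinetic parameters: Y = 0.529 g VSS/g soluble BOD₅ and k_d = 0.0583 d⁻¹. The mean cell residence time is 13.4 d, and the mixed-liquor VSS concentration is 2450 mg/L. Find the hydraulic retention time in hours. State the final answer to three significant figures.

τ ≈ 35.0 h

Steady-state biomass mass balance: V·X·(1 + k_d·θ_c) = Y·Q·(S₀ − S)·θ_c, so V = 0.529 × 1680 × (905 − 6.45) × 13.4 / [2450 × (1 + 0.0583 × 13.4)] = 1.07×10^7 / 4364 = 2452 m³.
Hydraulic retention time τ = V/Q = 2452 / 1680 = 1.460 d = 35.03 h.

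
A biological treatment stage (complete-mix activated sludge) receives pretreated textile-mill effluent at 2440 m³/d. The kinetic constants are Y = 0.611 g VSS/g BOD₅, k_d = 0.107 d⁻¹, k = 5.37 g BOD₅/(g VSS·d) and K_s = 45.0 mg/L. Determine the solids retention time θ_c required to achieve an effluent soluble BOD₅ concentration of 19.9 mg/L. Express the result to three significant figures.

θ_c ≈ 1.11 d

At the target effluent, Y k S/(K_s+S) = 0.611×5.37×19.9/64.90 = 1.006 d⁻¹.
1/θ_c = 1.006 − 0.107 = 0.8991 d⁻¹, so θ_c = 1.112 d.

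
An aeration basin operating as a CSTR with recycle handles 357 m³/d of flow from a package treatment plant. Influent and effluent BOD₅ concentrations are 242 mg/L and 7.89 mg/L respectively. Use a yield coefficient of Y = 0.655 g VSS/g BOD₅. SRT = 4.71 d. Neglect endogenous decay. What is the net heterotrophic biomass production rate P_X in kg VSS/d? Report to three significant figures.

Since k_d ≈ 0, Y_obs = Y = 0.655 g VSS/g BOD₅.
Mass of BOD₅ removed per day: Q(S₀ − S) = 357 × 234.1 g/m³ = 83.58 kg/d.
Biomass produced: P_X = Y_obs·Q·ΔS = 0.6550 × 83.58 ≈ 54.74 kg VSS/d.

P_X ≈ 54.7 kg VSS/d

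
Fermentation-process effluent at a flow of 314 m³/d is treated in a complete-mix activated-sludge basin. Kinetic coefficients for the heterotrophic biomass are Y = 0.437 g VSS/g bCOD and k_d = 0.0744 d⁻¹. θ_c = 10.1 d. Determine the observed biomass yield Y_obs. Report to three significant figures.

Y_obs ≈ 0.250 g VSS/g bCOD

The observed yield is Y_obs = Y/(1 + k_d·θ_c) = 0.437 / (1 + 0.0744 × 10.1) = 0.437 / 1.751 = 0.2495 g VSS per g bCOD removed.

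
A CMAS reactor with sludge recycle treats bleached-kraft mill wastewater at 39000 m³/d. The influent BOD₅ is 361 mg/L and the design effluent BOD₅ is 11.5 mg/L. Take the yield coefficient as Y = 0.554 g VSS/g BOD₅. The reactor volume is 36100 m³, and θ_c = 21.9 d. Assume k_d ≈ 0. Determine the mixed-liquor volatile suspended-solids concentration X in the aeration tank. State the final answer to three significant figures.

Without decay, X = Y Q (S₀−S) θ_c / V = 0.554 × 39000 × (361 − 11.5) × 21.9 / 36100 = 4581 mg/L.

X ≈ 4580 mg/L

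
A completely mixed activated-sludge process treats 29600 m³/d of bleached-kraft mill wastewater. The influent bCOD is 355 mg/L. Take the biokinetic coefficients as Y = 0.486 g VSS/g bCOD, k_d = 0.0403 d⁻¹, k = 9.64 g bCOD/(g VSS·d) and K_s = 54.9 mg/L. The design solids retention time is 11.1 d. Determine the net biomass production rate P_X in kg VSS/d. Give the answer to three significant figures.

From the Monod/SRT balance for a CMAS, S = K_s·(1+k_d θ_c)/[θ_c·(Y k − k_d) − 1] = 54.9 × (1 + 0.0403 × 11.1) / [11.1 × (0.486 × 9.64 − 0.0403) − 1] = 79.46 / 50.56 = 1.572 mg/L.
Observed yield with endogenous decay: Y_obs = Y / (1 + k_d·θ_c) = 0.486 / (1 + 0.0403 × 11.1) = 0.486 / 1.447 = 0.3358 g VSS/g bCOD.
ΔS = 355 − 1.57 = 353.4 mg/L, so the substrate removal rate is 29600 × 353.4/1000 = 10462 kg bCOD/d.
Biomass produced: P_X = Y_obs·Q·ΔS = 0.3358 × 10462 ≈ 3513 kg VSS/d.

P_X ≈ 3510 kg VSS/d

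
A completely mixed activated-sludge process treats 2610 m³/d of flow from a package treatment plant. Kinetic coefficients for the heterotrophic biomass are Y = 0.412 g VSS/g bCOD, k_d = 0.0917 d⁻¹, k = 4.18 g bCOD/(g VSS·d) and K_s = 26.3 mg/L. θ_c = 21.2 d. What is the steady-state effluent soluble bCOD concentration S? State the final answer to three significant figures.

S ≈ 2.31 mg/L

Effluent substrate depends only on kinetics and SRT: S = K_s(1 + k_d θ_c) / [θ_c(Yk − k_d) − 1] = 26.3 × (1 + 0.0917 × 21.2) / [21.2 × (0.412 × 4.18 − 0.0917) − 1] = 77.43 / 33.57 = 2.307 mg/L.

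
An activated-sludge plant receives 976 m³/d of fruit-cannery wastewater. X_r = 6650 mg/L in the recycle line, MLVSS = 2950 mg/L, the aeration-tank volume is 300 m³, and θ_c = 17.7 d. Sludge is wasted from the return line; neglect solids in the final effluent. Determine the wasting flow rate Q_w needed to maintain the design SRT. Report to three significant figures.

Q_w ≈ 7.52 m³/d

Wasting from the return line (neglecting effluent solids): Q_w = V·X / (θ_c·X_r) = 300.0 × 2950 / (17.7 × 6650) = 7.519 m³/d.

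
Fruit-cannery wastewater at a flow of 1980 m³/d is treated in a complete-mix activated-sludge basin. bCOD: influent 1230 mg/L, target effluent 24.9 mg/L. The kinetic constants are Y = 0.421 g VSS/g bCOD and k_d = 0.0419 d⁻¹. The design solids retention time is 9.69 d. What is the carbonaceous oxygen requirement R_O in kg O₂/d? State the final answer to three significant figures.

Correct the yield for decay: Y_obs = Y/(1 + k_d θ_c) = 0.421 / (1 + 0.0419 × 9.69) = 0.421 / 1.406 = 0.2994.
Q·(S₀ − S) = 1980 × (1230 − 24.9) × 10⁻³ = 2386 kg/d removed.
P_X = Y_obs·Q·(S₀ − S) = 0.2994 × 2386 = 714.5 kg VSS/d.
Carbonaceous O₂ demand = substrate oxidised − cell-mass equivalent = 2386 − 1.42 × 714.5 = 1372 kg O₂/d.

R_O ≈ 1370 kg O₂/d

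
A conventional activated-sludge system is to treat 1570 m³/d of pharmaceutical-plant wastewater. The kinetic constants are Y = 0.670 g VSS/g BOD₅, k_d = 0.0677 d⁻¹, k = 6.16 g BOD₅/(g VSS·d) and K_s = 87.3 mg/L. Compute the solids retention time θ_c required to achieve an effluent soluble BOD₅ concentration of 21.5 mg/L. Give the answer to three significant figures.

At the target effluent, Y k S/(K_s+S) = 0.670×6.16×21.5/108.8 = 0.8156 d⁻¹.
Then 1/θ_c = μ − k_d = 0.8156 − 0.0677 = 0.7479 d⁻¹, giving θ_c = 1.337 d.

θ_c ≈ 1.34 d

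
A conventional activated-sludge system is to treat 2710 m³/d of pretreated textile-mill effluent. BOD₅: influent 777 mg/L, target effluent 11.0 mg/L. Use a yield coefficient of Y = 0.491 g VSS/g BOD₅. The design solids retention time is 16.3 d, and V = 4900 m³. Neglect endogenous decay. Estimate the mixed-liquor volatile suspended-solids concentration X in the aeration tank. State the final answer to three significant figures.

Without decay, X = Y Q (S₀−S) θ_c / V = 0.491 × 2710 × (777 − 11.0) × 16.3 / 4900 = 3391 mg/L.

X ≈ 3390 mg/L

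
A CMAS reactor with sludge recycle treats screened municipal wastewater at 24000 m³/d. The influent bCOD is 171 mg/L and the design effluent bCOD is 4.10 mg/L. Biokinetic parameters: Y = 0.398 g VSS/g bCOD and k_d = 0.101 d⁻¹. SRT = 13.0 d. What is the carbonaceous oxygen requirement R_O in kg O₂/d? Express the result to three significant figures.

Observed yield with endogenous decay: Y_obs = Y / (1 + k_d·θ_c) = 0.398 / (1 + 0.101 × 13.0) = 0.398 / 2.313 = 0.1721 g VSS/g bCOD.
ΔS = 171 − 4.10 = 166.9 mg/L, so the substrate removal rate is 24000 × 166.9/1000 = 4006 kg bCOD/d.
P_X = Y_obs·Q·(S₀ − S) = 0.1721 × 4006 = 689.2 kg VSS/d.
R_O = Q·(S₀ − S) − 1.42·P_X = 4006 − 1.42 × 689.2 = 3027 kg O₂/d.

R_O ≈ 3030 kg O₂/d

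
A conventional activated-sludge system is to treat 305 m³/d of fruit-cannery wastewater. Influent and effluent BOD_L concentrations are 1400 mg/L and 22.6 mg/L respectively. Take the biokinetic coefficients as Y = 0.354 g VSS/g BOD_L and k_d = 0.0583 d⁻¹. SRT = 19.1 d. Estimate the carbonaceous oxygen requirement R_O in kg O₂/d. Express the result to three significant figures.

Y_obs = Y / (1 + k_d θ_c) = 0.354 / (1 + 0.0583 × 19.1) = 0.354 / 2.114 = 0.1675.
Q·(S₀ − S) = 305 × (1400 − 22.6) × 10⁻³ = 420.1 kg/d removed.
Biomass synthesised: P_X = Y_obs × 420.1 = 70.36 kg VSS/d.
R_O = Q·(S₀ − S) − 1.42·P_X = 420.1 − 1.42 × 70.36 = 320.2 kg O₂/d.

R_O ≈ 320 kg O₂/d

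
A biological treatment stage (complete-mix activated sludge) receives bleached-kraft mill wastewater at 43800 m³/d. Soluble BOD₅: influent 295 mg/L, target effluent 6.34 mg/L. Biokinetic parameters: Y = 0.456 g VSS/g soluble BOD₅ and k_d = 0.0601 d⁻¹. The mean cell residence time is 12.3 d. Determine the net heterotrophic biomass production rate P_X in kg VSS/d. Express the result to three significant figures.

P_X ≈ 3310 kg VSS/d

Y_obs = Y / (1 + k_d θ_c) = 0.456 / (1 + 0.0601 × 12.3) = 0.456 / 1.739 = 0.2622.
Mass of soluble BOD₅ removed per day: Q(S₀ − S) = 43800 × 288.7 g/m³ = 12643 kg/d.
So the net sludge growth is P_X = 0.2622 × 12643 = 3315 kg VSS/d.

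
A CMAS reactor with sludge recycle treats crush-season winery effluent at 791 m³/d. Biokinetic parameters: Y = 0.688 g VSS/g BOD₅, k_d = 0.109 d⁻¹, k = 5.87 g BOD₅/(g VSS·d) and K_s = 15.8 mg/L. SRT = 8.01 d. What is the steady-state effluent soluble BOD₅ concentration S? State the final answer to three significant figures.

Effluent substrate depends only on kinetics and SRT: S = K_s(1 + k_d θ_c) / [θ_c(Yk − k_d) − 1] = 15.8 × (1 + 0.109 × 8.01) / [8.01 × (0.688 × 5.87 − 0.109) − 1] = 29.59 / 30.48 = 0.9711 mg/L.

S ≈ 0.971 mg/L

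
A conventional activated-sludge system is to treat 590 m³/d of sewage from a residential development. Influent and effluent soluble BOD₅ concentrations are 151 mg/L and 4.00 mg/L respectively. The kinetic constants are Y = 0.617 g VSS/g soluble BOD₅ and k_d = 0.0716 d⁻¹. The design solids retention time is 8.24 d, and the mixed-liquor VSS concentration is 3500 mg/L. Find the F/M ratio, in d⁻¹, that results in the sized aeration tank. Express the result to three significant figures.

F/M ≈ 0.321 d⁻¹

Steady-state biomass mass balance: V·X·(1 + k_d·θ_c) = Y·Q·(S₀ − S)·θ_c, so V = 0.617 × 590 × (151 − 4.00) × 8.24 / [3500 × (1 + 0.0716 × 8.24)] = 4.41×10^5 / 5565 = 79.24 m³.
Food-to-microorganism ratio F/M = Q S₀ / (V X) = 590 × 151 / (79.24 × 3500) = 0.3212 d⁻¹.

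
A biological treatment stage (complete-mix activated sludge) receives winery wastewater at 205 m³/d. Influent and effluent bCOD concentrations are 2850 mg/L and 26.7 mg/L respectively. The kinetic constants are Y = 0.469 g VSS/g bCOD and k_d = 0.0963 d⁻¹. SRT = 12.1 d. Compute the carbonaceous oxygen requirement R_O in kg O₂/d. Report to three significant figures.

The observed yield is Y_obs = Y/(1 + k_d·θ_c) = 0.469 / (1 + 0.0963 × 12.1) = 0.469 / 2.165 = 0.2166 g VSS per g bCOD removed.
Q·(S₀ − S) = 205 × (2850 − 26.7) × 10⁻³ = 578.8 kg/d removed.
P_X = Y_obs·Q·(S₀ − S) = 0.2166 × 578.8 = 125.4 kg VSS/d.
R_O = Q·ΔS − 1.42 P_X = 578.8 − 178.0 = 400.8 kg O₂/d.

R_O ≈ 401 kg O₂/d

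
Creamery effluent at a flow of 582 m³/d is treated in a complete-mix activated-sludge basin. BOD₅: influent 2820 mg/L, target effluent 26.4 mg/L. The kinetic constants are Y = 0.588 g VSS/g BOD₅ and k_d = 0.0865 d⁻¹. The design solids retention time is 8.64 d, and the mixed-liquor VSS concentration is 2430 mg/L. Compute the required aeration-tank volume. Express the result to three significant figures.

From the SRT design equation V = Y Q (S₀−S) θ_c / [X (1 + k_d θ_c)] = 0.588 × 582 × (2820 − 26.4) × 8.64 / [2430 × (1 + 0.0865 × 8.64)] = 8.26×10^6 / 4246 = 1945 m³.

V ≈ 1950 m³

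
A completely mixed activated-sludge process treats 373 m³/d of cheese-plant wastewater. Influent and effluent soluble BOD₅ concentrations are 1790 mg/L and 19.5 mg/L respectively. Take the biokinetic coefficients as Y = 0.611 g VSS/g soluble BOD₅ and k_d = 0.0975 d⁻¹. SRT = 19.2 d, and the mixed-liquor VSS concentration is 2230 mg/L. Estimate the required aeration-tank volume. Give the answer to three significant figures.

V ≈ 1210 m³

From the SRT design equation V = Y Q (S₀−S) θ_c / [X (1 + k_d θ_c)] = 0.611 × 373 × (1790 − 19.5) × 19.2 / [2230 × (1 + 0.0975 × 19.2)] = 7.75×10^6 / 6405 = 1210 m³.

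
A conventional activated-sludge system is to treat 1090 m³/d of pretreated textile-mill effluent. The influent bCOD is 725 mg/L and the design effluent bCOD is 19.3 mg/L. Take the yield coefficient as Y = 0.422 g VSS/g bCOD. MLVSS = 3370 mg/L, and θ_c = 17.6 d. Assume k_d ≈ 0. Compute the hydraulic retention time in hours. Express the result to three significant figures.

Biomass mass balance (decay neglected): V·X = Y·Q·(S₀ − S)·θ_c, so V = 0.422 × 1090 × (725 − 19.3) × 17.6 / 3370 = 1695 m³.
τ = V/Q = 1695/1090 = 1.555 d, or 37.33 h.

τ ≈ 37.3 h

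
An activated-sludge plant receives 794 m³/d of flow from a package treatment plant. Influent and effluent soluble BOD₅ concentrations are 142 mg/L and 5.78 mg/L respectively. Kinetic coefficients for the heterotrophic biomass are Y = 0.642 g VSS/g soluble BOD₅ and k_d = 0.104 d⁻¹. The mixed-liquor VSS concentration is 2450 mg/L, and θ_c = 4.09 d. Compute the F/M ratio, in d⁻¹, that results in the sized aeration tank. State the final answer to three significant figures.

F/M ≈ 0.566 d⁻¹

Steady-state biomass mass balance: V·X·(1 + k_d·θ_c) = Y·Q·(S₀ − S)·θ_c, so V = 0.642 × 794 × (142 − 5.78) × 4.09 / [2450 × (1 + 0.104 × 4.09)] = 2.84×10^5 / 3492 = 81.33 m³.
F/M = applied load / biomass = Q·S₀/(V·X) = 794 × 142 / (81.33 × 2450) = 0.5659 d⁻¹.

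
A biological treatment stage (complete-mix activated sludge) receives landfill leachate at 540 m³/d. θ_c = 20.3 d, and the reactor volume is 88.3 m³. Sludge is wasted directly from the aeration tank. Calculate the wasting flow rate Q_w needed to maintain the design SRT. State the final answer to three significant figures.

Wasting from the aeration tank: Q_w = V / θ_c = 88.30 / 20.3 = 4.350 m³/d.

Q_w ≈ 4.35 m³/d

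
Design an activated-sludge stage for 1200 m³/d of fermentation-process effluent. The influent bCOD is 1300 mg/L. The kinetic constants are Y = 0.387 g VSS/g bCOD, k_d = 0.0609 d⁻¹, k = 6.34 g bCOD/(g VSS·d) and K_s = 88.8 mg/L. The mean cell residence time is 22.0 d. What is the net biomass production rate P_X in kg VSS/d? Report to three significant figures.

P_X ≈ 257 kg VSS/d

From the Monod/SRT balance for a CMAS, S = K_s·(1+k_d θ_c)/[θ_c·(Y k − k_d) − 1] = 88.8 × (1 + 0.0609 × 22.0) / [22.0 × (0.387 × 6.34 − 0.0609) − 1] = 207.8 / 51.64 = 4.024 mg/L.
Y_obs = Y / (1 + k_d θ_c) = 0.387 / (1 + 0.0609 × 22.0) = 0.387 / 2.340 = 0.1654.
Substrate removed = Q·(S₀ − S) = 1200 m³/d × (1300 − 4.02) g/m³ = 1.56×10^6 g/d = 1555 kg/d.
Biomass produced: P_X = Y_obs·Q·ΔS = 0.1654 × 1555 ≈ 257.2 kg VSS/d.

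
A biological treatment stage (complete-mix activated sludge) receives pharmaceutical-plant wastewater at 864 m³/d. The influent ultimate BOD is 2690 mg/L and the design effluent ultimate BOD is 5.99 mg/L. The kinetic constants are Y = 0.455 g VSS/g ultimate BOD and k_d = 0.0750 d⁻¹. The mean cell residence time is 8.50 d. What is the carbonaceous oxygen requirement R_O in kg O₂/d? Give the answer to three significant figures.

The observed yield is Y_obs = Y/(1 + k_d·θ_c) = 0.455 / (1 + 0.0750 × 8.50) = 0.455 / 1.637 = 0.2779 g VSS per g ultimate BOD removed.
Mass of ultimate BOD removed per day: Q(S₀ − S) = 864 × 2684 g/m³ = 2319 kg/d.
Biomass synthesised: P_X = Y_obs × 2319 = 644.4 kg VSS/d.
R_O = Q·(S₀ − S) − 1.42·P_X = 2319 − 1.42 × 644.4 = 1404 kg O₂/d.

R_O ≈ 1400 kg O₂/d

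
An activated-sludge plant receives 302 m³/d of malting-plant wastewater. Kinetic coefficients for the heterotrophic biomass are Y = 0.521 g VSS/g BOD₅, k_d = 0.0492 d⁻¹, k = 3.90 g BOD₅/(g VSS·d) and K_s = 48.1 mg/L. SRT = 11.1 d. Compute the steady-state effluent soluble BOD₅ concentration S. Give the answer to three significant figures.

From the Monod/SRT balance for a CMAS, S = K_s·(1+k_d θ_c)/[θ_c·(Y k − k_d) − 1] = 48.1 × (1 + 0.0492 × 11.1) / [11.1 × (0.521 × 3.90 − 0.0492) − 1] = 74.37 / 21.01 = 3.540 mg/L.

S ≈ 3.54 mg/L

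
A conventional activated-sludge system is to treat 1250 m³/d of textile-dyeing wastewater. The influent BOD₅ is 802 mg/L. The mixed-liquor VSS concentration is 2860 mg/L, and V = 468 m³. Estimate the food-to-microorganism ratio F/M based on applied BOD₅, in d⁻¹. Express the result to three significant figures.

Food-to-microorganism ratio F/M = Q S₀ / (V X) = 1250 × 802 / (468.0 × 2860) = 0.7490 d⁻¹.

F/M ≈ 0.749 d⁻¹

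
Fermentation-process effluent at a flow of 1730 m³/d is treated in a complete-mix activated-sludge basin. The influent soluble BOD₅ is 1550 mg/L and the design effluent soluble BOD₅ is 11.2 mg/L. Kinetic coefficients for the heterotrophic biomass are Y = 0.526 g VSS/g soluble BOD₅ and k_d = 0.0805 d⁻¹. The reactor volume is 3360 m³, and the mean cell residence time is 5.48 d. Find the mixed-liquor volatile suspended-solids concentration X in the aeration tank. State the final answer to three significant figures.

X ≈ 1580 mg/L

From V·X·(1 + k_d·θ_c) = Y·Q·(S₀ − S)·θ_c: X = 0.526 × 1730 × (1550 − 11.2) × 5.48 / [3360 × (1 + 0.0805 × 5.48)] = 1585 mg/L.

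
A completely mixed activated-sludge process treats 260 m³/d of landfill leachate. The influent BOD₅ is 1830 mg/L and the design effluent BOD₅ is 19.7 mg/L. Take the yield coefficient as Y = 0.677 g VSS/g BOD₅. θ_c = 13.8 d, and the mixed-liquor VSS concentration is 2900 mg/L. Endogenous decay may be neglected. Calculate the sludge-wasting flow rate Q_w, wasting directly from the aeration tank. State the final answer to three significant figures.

Biomass mass balance (decay neglected): V·X = Y·Q·(S₀ − S)·θ_c, so V = 0.677 × 260 × (1830 − 19.7) × 13.8 / 2900 = 1516 m³.
Wasting from the aeration tank: Q_w = V / θ_c = 1516 / 13.8 = 109.9 m³/d.

Q_w ≈ 110 m³/d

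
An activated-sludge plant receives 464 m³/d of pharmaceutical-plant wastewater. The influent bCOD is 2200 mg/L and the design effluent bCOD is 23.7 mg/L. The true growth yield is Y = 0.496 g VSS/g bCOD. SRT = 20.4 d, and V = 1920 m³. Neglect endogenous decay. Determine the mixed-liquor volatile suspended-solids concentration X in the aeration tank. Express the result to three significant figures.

From V·X = Y·Q·(S₀ − S)·θ_c (decay neglected): X = 0.496 × 464 × (2200 − 23.7) × 20.4 / 1920 = 5322 mg/L.

X ≈ 5320 mg/L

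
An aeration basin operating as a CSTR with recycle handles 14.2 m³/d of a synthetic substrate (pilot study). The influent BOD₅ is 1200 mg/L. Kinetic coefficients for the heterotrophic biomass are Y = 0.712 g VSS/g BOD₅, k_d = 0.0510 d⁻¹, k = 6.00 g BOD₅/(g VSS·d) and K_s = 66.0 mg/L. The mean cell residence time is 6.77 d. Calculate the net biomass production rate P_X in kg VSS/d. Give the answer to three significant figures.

P_X ≈ 8.99 kg VSS/d

Effluent substrate depends only on kinetics and SRT: S = K_s(1 + k_d θ_c) / [θ_c(Yk − k_d) − 1] = 66.0 × (1 + 0.0510 × 6.77) / [6.77 × (0.712 × 6.00 − 0.0510) − 1] = 88.79 / 27.58 = 3.220 mg/L.
The observed yield is Y_obs = Y/(1 + k_d·θ_c) = 0.712 / (1 + 0.0510 × 6.77) = 0.712 / 1.345 = 0.5293 g VSS per g BOD₅ removed.
Q·(S₀ − S) = 14.2 × (1200 − 3.22) × 10⁻³ = 16.99 kg/d removed.
Net biomass production P_X = Y_obs × Q·(S₀ − S) = 0.5293 × 16.99 = 8.994 kg VSS/d.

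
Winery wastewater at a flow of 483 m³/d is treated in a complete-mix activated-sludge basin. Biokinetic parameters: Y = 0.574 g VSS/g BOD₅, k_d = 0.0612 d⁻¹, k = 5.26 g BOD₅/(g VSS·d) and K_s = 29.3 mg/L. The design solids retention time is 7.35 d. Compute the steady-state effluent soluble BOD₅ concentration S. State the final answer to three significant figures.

For a completely mixed reactor with recycle the Lawrence–McCarty relation gives S = K_s·(1 + k_d·θ_c) / [θ_c·(Y·k − k_d) − 1] = 29.3 × (1 + 0.0612 × 7.35) / [7.35 × (0.574 × 5.26 − 0.0612) − 1] = 42.48 / 20.74 = 2.048 mg/L.

S ≈ 2.05 mg/L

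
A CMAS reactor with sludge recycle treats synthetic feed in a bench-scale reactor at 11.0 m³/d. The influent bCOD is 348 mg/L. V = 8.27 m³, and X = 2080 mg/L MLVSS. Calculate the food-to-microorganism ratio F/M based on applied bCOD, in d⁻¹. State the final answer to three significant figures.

F/M ≈ 0.223 d⁻¹

F/M = Q·S₀ / (V·X) = 11.0 × 348 / (8.270 × 2080) = 0.2225 g bCOD·(g VSS·d)⁻¹.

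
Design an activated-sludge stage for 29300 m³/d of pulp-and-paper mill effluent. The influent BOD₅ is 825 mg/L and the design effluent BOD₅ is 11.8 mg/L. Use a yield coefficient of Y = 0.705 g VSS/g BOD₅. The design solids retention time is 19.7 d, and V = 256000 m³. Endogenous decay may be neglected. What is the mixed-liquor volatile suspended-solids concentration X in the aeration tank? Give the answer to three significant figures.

X = Y·Q·ΔS·θ_c / V = 0.705 × 29300 × (825 − 11.8) × 19.7 / 256000 = 1293 mg/L.

X ≈ 1290 mg/L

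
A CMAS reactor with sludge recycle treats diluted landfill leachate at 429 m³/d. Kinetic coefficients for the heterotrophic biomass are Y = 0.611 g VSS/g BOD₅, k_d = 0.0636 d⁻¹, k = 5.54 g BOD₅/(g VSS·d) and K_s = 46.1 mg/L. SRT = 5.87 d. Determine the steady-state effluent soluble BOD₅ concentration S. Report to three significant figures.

For a completely mixed reactor with recycle the Lawrence–McCarty relation gives S = K_s·(1 + k_d·θ_c) / [θ_c·(Y·k − k_d) − 1] = 46.1 × (1 + 0.0636 × 5.87) / [5.87 × (0.611 × 5.54 − 0.0636) − 1] = 63.31 / 18.50 = 3.423 mg/L.

S ≈ 3.42 mg/L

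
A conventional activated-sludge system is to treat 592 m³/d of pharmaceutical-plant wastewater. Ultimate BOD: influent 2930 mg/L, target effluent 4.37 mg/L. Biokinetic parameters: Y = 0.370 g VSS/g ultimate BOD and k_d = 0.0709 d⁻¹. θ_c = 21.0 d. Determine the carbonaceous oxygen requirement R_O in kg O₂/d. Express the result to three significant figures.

Observed yield with endogenous decay: Y_obs = Y / (1 + k_d·θ_c) = 0.370 / (1 + 0.0709 × 21.0) = 0.370 / 2.489 = 0.1487 g VSS/g ultimate BOD.
Mass of ultimate BOD removed per day: Q(S₀ − S) = 592 × 2926 g/m³ = 1732 kg/d.
P_X = Y_obs·Q·(S₀ − S) = 0.1487 × 1732 = 257.5 kg VSS/d.
R_O = Q·(S₀ − S) − 1.42·P_X = 1732 − 1.42 × 257.5 = 1366 kg O₂/d.

R_O ≈ 1370 kg O₂/d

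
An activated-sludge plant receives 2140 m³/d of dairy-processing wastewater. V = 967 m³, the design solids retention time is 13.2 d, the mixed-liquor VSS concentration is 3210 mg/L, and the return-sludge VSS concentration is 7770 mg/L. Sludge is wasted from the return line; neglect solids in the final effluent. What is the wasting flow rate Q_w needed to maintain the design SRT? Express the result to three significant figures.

θ_c = V·X/(Q_w·X_r) when wasting from the recycle, so Q_w = V·X/(θ_c·X_r) = 967.0 × 3210 / (13.2 × 7770) = 30.26 m³/d.

Q_w ≈ 30.3 m³/d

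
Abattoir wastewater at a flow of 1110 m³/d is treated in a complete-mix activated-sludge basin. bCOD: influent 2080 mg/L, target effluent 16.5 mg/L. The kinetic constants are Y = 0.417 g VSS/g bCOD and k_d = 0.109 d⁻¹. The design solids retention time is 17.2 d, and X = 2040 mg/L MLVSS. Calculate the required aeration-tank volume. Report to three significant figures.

V ≈ 2800 m³

Rearranging the biomass balance for a CMAS with decay, V = Y·Q·ΔS·θ_c / [X·(1+k_d θ_c)] = 0.417 × 1110 × (2080 − 16.5) × 17.2 / [2040 × (1 + 0.109 × 17.2)] = 1.64×10^7 / 5865 = 2801 m³.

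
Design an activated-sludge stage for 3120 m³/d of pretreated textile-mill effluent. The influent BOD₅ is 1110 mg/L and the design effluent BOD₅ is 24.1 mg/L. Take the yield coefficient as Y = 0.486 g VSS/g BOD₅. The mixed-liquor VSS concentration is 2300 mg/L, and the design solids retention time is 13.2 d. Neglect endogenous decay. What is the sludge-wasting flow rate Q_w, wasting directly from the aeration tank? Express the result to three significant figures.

With k_d = 0 the design equation reduces to V = Y Q (S₀−S) θ_c / X = 0.486 × 3120 × (1110 − 24.1) × 13.2 / 2300 = 9450 m³.
With mixed-liquor wasting, θ_c = V/Q_w, so Q_w = V/θ_c = 9450/13.2 = 715.9 m³/d.

Q_w ≈ 716 m³/d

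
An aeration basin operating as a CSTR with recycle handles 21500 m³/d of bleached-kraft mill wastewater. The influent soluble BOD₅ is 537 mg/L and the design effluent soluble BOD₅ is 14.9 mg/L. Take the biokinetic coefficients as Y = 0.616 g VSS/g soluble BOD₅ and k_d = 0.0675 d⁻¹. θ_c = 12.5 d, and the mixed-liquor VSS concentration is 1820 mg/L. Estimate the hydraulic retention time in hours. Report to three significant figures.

Steady-state biomass mass balance: V·X·(1 + k_d·θ_c) = Y·Q·(S₀ − S)·θ_c, so V = 0.616 × 21500 × (537 − 14.9) × 12.5 / [1820 × (1 + 0.0675 × 12.5)] = 8.64×10^7 / 3356 = 25758 m³.
Hydraulic retention time τ = V/Q = 25758 / 21500 = 1.198 d = 28.75 h.

τ ≈ 28.8 h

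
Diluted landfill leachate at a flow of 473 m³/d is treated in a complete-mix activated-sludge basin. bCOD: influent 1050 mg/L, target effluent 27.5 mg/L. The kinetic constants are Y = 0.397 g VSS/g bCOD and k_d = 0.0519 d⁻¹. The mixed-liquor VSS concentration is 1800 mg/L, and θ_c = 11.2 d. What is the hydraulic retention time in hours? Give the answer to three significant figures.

τ ≈ 38.3 h

Steady-state biomass mass balance: V·X·(1 + k_d·θ_c) = Y·Q·(S₀ − S)·θ_c, so V = 0.397 × 473 × (1050 − 27.5) × 11.2 / [1800 × (1 + 0.0519 × 11.2)] = 2.15×10^6 / 2846 = 755.5 m³.
Hydraulic retention time τ = V/Q = 755.5 / 473 = 1.597 d = 38.34 h.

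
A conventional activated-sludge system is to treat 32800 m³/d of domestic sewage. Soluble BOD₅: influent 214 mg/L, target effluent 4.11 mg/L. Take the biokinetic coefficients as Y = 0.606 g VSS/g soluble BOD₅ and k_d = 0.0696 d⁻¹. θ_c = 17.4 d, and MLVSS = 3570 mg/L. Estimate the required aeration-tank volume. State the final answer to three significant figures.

From the SRT design equation V = Y Q (S₀−S) θ_c / [X (1 + k_d θ_c)] = 0.606 × 32800 × (214 − 4.11) × 17.4 / [3570 × (1 + 0.0696 × 17.4)] = 7.26×10^7 / 7893 = 9197 m³.

V ≈ 9200 m³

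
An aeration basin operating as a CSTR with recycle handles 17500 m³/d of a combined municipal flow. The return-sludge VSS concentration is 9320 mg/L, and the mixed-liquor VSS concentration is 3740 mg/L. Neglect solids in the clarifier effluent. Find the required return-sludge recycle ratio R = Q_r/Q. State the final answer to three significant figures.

R ≈ 0.670

R = Q_r/Q = X/(X_r − X) = 3740 / (9320 − 3740) = 0.6703.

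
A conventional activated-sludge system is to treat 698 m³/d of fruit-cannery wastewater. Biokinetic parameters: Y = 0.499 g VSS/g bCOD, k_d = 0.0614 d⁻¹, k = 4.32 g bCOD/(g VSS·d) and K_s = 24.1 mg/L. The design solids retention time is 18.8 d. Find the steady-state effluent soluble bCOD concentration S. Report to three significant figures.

Effluent substrate depends only on kinetics and SRT: S = K_s(1 + k_d θ_c) / [θ_c(Yk − k_d) − 1] = 24.1 × (1 + 0.0614 × 18.8) / [18.8 × (0.499 × 4.32 − 0.0614) − 1] = 51.92 / 38.37 = 1.353 mg/L.

S ≈ 1.35 mg/L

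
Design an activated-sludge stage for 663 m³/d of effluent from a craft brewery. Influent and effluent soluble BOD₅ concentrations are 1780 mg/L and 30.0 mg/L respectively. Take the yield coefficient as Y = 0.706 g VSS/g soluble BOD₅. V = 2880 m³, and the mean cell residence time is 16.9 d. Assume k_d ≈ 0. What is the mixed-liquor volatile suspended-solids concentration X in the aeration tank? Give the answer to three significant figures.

X ≈ 4810 mg/L

Without decay, X = Y Q (S₀−S) θ_c / V = 0.706 × 663 × (1780 − 30.0) × 16.9 / 2880 = 4807 mg/L.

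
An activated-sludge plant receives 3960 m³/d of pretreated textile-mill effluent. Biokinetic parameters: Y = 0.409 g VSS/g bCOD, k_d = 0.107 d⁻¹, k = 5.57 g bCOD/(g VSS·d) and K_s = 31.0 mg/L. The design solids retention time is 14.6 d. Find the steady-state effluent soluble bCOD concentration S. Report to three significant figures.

S ≈ 2.59 mg/L

From the Monod/SRT balance for a CMAS, S = K_s·(1+k_d θ_c)/[θ_c·(Y k − k_d) − 1] = 31.0 × (1 + 0.107 × 14.6) / [14.6 × (0.409 × 5.57 − 0.107) − 1] = 79.43 / 30.70 = 2.587 mg/L.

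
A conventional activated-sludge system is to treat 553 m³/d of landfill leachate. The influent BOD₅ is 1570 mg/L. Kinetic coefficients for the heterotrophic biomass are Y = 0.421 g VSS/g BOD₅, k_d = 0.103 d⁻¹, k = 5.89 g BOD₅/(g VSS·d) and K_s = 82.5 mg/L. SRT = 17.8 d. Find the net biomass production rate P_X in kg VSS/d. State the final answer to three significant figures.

From the Monod/SRT balance for a CMAS, S = K_s·(1+k_d θ_c)/[θ_c·(Y k − k_d) − 1] = 82.5 × (1 + 0.103 × 17.8) / [17.8 × (0.421 × 5.89 − 0.103) − 1] = 233.8 / 41.31 = 5.659 mg/L.
The observed yield is Y_obs = Y/(1 + k_d·θ_c) = 0.421 / (1 + 0.103 × 17.8) = 0.421 / 2.833 = 0.1486 g VSS per g BOD₅ removed.
Q·(S₀ − S) = 553 × (1570 − 5.66) × 10⁻³ = 865.1 kg/d removed.
Net biomass production P_X = Y_obs × Q·(S₀ − S) = 0.1486 × 865.1 = 128.5 kg VSS/d.

P_X ≈ 129 kg VSS/d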